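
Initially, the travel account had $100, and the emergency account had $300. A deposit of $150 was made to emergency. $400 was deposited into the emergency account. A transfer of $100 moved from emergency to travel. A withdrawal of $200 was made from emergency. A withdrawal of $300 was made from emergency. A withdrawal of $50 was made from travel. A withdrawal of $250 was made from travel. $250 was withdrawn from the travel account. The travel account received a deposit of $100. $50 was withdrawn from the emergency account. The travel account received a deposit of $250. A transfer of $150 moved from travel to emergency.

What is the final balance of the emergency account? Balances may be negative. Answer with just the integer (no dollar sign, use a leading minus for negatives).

Answer: 350

Derivation:
Tracking account balances step by step:
Start: travel=100, emergency=300
Event 1 (deposit 150 to emergency): emergency: 300 + 150 = 450. Balances: travel=100, emergency=450
Event 2 (deposit 400 to emergency): emergency: 450 + 400 = 850. Balances: travel=100, emergency=850
Event 3 (transfer 100 emergency -> travel): emergency: 850 - 100 = 750, travel: 100 + 100 = 200. Balances: travel=200, emergency=750
Event 4 (withdraw 200 from emergency): emergency: 750 - 200 = 550. Balances: travel=200, emergency=550
Event 5 (withdraw 300 from emergency): emergency: 550 - 300 = 250. Balances: travel=200, emergency=250
Event 6 (withdraw 50 from travel): travel: 200 - 50 = 150. Balances: travel=150, emergency=250
Event 7 (withdraw 250 from travel): travel: 150 - 250 = -100. Balances: travel=-100, emergency=250
Event 8 (withdraw 250 from travel): travel: -100 - 250 = -350. Balances: travel=-350, emergency=250
Event 9 (deposit 100 to travel): travel: -350 + 100 = -250. Balances: travel=-250, emergency=250
Event 10 (withdraw 50 from emergency): emergency: 250 - 50 = 200. Balances: travel=-250, emergency=200
Event 11 (deposit 250 to travel): travel: -250 + 250 = 0. Balances: travel=0, emergency=200
Event 12 (transfer 150 travel -> emergency): travel: 0 - 150 = -150, emergency: 200 + 150 = 350. Balances: travel=-150, emergency=350

Final balance of emergency: 350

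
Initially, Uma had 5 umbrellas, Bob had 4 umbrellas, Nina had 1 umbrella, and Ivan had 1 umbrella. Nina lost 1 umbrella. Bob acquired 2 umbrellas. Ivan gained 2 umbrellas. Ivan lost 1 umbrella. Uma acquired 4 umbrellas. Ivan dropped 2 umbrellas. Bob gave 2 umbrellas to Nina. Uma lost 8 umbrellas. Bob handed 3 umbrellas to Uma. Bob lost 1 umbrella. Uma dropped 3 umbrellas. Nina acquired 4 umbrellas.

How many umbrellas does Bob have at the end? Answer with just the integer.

Tracking counts step by step:
Start: Uma=5, Bob=4, Nina=1, Ivan=1
Event 1 (Nina -1): Nina: 1 -> 0. State: Uma=5, Bob=4, Nina=0, Ivan=1
Event 2 (Bob +2): Bob: 4 -> 6. State: Uma=5, Bob=6, Nina=0, Ivan=1
Event 3 (Ivan +2): Ivan: 1 -> 3. State: Uma=5, Bob=6, Nina=0, Ivan=3
Event 4 (Ivan -1): Ivan: 3 -> 2. State: Uma=5, Bob=6, Nina=0, Ivan=2
Event 5 (Uma +4): Uma: 5 -> 9. State: Uma=9, Bob=6, Nina=0, Ivan=2
Event 6 (Ivan -2): Ivan: 2 -> 0. State: Uma=9, Bob=6, Nina=0, Ivan=0
Event 7 (Bob -> Nina, 2): Bob: 6 -> 4, Nina: 0 -> 2. State: Uma=9, Bob=4, Nina=2, Ivan=0
Event 8 (Uma -8): Uma: 9 -> 1. State: Uma=1, Bob=4, Nina=2, Ivan=0
Event 9 (Bob -> Uma, 3): Bob: 4 -> 1, Uma: 1 -> 4. State: Uma=4, Bob=1, Nina=2, Ivan=0
Event 10 (Bob -1): Bob: 1 -> 0. State: Uma=4, Bob=0, Nina=2, Ivan=0
Event 11 (Uma -3): Uma: 4 -> 1. State: Uma=1, Bob=0, Nina=2, Ivan=0
Event 12 (Nina +4): Nina: 2 -> 6. State: Uma=1, Bob=0, Nina=6, Ivan=0

Bob's final count: 0

Answer: 0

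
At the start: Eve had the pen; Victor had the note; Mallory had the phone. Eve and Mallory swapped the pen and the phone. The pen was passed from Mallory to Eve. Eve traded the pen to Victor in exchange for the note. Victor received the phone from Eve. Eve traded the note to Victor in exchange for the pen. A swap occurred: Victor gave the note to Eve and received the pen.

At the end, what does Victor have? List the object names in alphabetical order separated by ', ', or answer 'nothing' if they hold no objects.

Tracking all object holders:
Start: pen:Eve, note:Victor, phone:Mallory
Event 1 (swap pen<->phone: now pen:Mallory, phone:Eve). State: pen:Mallory, note:Victor, phone:Eve
Event 2 (give pen: Mallory -> Eve). State: pen:Eve, note:Victor, phone:Eve
Event 3 (swap pen<->note: now pen:Victor, note:Eve). State: pen:Victor, note:Eve, phone:Eve
Event 4 (give phone: Eve -> Victor). State: pen:Victor, note:Eve, phone:Victor
Event 5 (swap note<->pen: now note:Victor, pen:Eve). State: pen:Eve, note:Victor, phone:Victor
Event 6 (swap note<->pen: now note:Eve, pen:Victor). State: pen:Victor, note:Eve, phone:Victor

Final state: pen:Victor, note:Eve, phone:Victor
Victor holds: pen, phone.

Answer: pen, phone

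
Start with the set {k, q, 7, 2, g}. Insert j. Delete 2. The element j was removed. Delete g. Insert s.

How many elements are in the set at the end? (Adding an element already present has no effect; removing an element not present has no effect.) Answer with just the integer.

Tracking the set through each operation:
Start: {2, 7, g, k, q}
Event 1 (add j): added. Set: {2, 7, g, j, k, q}
Event 2 (remove 2): removed. Set: {7, g, j, k, q}
Event 3 (remove j): removed. Set: {7, g, k, q}
Event 4 (remove g): removed. Set: {7, k, q}
Event 5 (add s): added. Set: {7, k, q, s}

Final set: {7, k, q, s} (size 4)

Answer: 4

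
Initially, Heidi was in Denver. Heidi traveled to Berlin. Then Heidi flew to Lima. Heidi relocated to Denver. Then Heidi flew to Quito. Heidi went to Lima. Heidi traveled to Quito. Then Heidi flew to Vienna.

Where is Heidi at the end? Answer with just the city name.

Tracking Heidi's location:
Start: Heidi is in Denver.
After move 1: Denver -> Berlin. Heidi is in Berlin.
After move 2: Berlin -> Lima. Heidi is in Lima.
After move 3: Lima -> Denver. Heidi is in Denver.
After move 4: Denver -> Quito. Heidi is in Quito.
After move 5: Quito -> Lima. Heidi is in Lima.
After move 6: Lima -> Quito. Heidi is in Quito.
After move 7: Quito -> Vienna. Heidi is in Vienna.

Answer: Vienna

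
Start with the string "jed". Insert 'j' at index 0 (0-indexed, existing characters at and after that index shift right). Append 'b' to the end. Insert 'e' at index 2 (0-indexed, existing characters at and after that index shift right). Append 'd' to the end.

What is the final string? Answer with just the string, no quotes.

Answer: jjeedbd

Derivation:
Applying each edit step by step:
Start: "jed"
Op 1 (insert 'j' at idx 0): "jed" -> "jjed"
Op 2 (append 'b'): "jjed" -> "jjedb"
Op 3 (insert 'e' at idx 2): "jjedb" -> "jjeedb"
Op 4 (append 'd'): "jjeedb" -> "jjeedbd"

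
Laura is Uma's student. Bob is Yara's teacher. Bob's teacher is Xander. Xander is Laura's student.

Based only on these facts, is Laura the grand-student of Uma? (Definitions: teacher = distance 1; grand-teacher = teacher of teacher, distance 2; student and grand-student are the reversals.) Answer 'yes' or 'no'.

Answer: no

Derivation:
Reconstructing the teacher chain from the given facts:
  Uma -> Laura -> Xander -> Bob -> Yara
(each arrow means 'teacher of the next')
Positions in the chain (0 = top):
  position of Uma: 0
  position of Laura: 1
  position of Xander: 2
  position of Bob: 3
  position of Yara: 4

Laura is at position 1, Uma is at position 0; signed distance (j - i) = -1.
'grand-student' requires j - i = -2. Actual distance is -1, so the relation does NOT hold.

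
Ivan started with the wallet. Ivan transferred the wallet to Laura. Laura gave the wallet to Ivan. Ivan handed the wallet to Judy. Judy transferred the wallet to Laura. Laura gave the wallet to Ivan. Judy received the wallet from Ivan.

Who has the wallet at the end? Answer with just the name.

Answer: Judy

Derivation:
Tracking the wallet through each event:
Start: Ivan has the wallet.
After event 1: Laura has the wallet.
After event 2: Ivan has the wallet.
After event 3: Judy has the wallet.
After event 4: Laura has the wallet.
After event 5: Ivan has the wallet.
After event 6: Judy has the wallet.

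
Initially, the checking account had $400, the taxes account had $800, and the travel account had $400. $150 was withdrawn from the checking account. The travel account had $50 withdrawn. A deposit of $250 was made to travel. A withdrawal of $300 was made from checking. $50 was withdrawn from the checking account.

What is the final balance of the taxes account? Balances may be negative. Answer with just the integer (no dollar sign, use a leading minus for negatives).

Tracking account balances step by step:
Start: checking=400, taxes=800, travel=400
Event 1 (withdraw 150 from checking): checking: 400 - 150 = 250. Balances: checking=250, taxes=800, travel=400
Event 2 (withdraw 50 from travel): travel: 400 - 50 = 350. Balances: checking=250, taxes=800, travel=350
Event 3 (deposit 250 to travel): travel: 350 + 250 = 600. Balances: checking=250, taxes=800, travel=600
Event 4 (withdraw 300 from checking): checking: 250 - 300 = -50. Balances: checking=-50, taxes=800, travel=600
Event 5 (withdraw 50 from checking): checking: -50 - 50 = -100. Balances: checking=-100, taxes=800, travel=600

Final balance of taxes: 800

Answer: 800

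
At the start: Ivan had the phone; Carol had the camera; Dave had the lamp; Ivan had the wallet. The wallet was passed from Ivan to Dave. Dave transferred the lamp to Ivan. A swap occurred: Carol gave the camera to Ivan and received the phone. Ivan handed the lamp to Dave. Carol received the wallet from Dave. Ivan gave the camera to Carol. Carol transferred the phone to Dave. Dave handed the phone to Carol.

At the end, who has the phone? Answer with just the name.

Tracking all object holders:
Start: phone:Ivan, camera:Carol, lamp:Dave, wallet:Ivan
Event 1 (give wallet: Ivan -> Dave). State: phone:Ivan, camera:Carol, lamp:Dave, wallet:Dave
Event 2 (give lamp: Dave -> Ivan). State: phone:Ivan, camera:Carol, lamp:Ivan, wallet:Dave
Event 3 (swap camera<->phone: now camera:Ivan, phone:Carol). State: phone:Carol, camera:Ivan, lamp:Ivan, wallet:Dave
Event 4 (give lamp: Ivan -> Dave). State: phone:Carol, camera:Ivan, lamp:Dave, wallet:Dave
Event 5 (give wallet: Dave -> Carol). State: phone:Carol, camera:Ivan, lamp:Dave, wallet:Carol
Event 6 (give camera: Ivan -> Carol). State: phone:Carol, camera:Carol, lamp:Dave, wallet:Carol
Event 7 (give phone: Carol -> Dave). State: phone:Dave, camera:Carol, lamp:Dave, wallet:Carol
Event 8 (give phone: Dave -> Carol). State: phone:Carol, camera:Carol, lamp:Dave, wallet:Carol

Final state: phone:Carol, camera:Carol, lamp:Dave, wallet:Carol
The phone is held by Carol.

Answer: Carol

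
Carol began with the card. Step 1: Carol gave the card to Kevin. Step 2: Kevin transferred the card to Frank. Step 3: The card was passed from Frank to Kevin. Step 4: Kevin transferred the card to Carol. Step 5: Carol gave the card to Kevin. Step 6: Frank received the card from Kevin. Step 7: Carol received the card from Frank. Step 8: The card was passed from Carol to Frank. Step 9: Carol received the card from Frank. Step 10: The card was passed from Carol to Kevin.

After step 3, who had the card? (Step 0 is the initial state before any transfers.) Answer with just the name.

Tracking the card holder through step 3:
After step 0 (start): Carol
After step 1: Kevin
After step 2: Frank
After step 3: Kevin

At step 3, the holder is Kevin.

Answer: Kevin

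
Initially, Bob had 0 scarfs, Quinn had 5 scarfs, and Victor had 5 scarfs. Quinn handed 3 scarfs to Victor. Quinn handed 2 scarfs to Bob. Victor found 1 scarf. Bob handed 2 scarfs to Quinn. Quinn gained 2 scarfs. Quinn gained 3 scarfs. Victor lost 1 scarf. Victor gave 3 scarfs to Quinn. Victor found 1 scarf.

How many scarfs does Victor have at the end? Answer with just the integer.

Answer: 6

Derivation:
Tracking counts step by step:
Start: Bob=0, Quinn=5, Victor=5
Event 1 (Quinn -> Victor, 3): Quinn: 5 -> 2, Victor: 5 -> 8. State: Bob=0, Quinn=2, Victor=8
Event 2 (Quinn -> Bob, 2): Quinn: 2 -> 0, Bob: 0 -> 2. State: Bob=2, Quinn=0, Victor=8
Event 3 (Victor +1): Victor: 8 -> 9. State: Bob=2, Quinn=0, Victor=9
Event 4 (Bob -> Quinn, 2): Bob: 2 -> 0, Quinn: 0 -> 2. State: Bob=0, Quinn=2, Victor=9
Event 5 (Quinn +2): Quinn: 2 -> 4. State: Bob=0, Quinn=4, Victor=9
Event 6 (Quinn +3): Quinn: 4 -> 7. State: Bob=0, Quinn=7, Victor=9
Event 7 (Victor -1): Victor: 9 -> 8. State: Bob=0, Quinn=7, Victor=8
Event 8 (Victor -> Quinn, 3): Victor: 8 -> 5, Quinn: 7 -> 10. State: Bob=0, Quinn=10, Victor=5
Event 9 (Victor +1): Victor: 5 -> 6. State: Bob=0, Quinn=10, Victor=6

Victor's final count: 6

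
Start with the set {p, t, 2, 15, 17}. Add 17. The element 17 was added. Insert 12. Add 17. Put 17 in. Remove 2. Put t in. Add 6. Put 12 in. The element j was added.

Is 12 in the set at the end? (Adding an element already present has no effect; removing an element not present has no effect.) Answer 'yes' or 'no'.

Answer: yes

Derivation:
Tracking the set through each operation:
Start: {15, 17, 2, p, t}
Event 1 (add 17): already present, no change. Set: {15, 17, 2, p, t}
Event 2 (add 17): already present, no change. Set: {15, 17, 2, p, t}
Event 3 (add 12): added. Set: {12, 15, 17, 2, p, t}
Event 4 (add 17): already present, no change. Set: {12, 15, 17, 2, p, t}
Event 5 (add 17): already present, no change. Set: {12, 15, 17, 2, p, t}
Event 6 (remove 2): removed. Set: {12, 15, 17, p, t}
Event 7 (add t): already present, no change. Set: {12, 15, 17, p, t}
Event 8 (add 6): added. Set: {12, 15, 17, 6, p, t}
Event 9 (add 12): already present, no change. Set: {12, 15, 17, 6, p, t}
Event 10 (add j): added. Set: {12, 15, 17, 6, j, p, t}

Final set: {12, 15, 17, 6, j, p, t} (size 7)
12 is in the final set.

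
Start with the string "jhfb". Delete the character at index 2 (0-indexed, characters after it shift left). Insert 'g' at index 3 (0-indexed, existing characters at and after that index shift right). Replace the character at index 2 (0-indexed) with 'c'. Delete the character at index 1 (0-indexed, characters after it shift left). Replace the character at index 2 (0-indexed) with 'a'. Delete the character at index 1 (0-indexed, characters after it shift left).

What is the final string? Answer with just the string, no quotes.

Applying each edit step by step:
Start: "jhfb"
Op 1 (delete idx 2 = 'f'): "jhfb" -> "jhb"
Op 2 (insert 'g' at idx 3): "jhb" -> "jhbg"
Op 3 (replace idx 2: 'b' -> 'c'): "jhbg" -> "jhcg"
Op 4 (delete idx 1 = 'h'): "jhcg" -> "jcg"
Op 5 (replace idx 2: 'g' -> 'a'): "jcg" -> "jca"
Op 6 (delete idx 1 = 'c'): "jca" -> "ja"

Answer: ja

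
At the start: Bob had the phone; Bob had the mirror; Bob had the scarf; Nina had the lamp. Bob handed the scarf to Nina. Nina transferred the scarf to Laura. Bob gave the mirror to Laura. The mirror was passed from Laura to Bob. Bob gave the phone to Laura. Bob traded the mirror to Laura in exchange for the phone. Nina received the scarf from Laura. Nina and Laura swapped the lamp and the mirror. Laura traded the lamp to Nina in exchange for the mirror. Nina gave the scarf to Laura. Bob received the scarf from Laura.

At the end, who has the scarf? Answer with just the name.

Tracking all object holders:
Start: phone:Bob, mirror:Bob, scarf:Bob, lamp:Nina
Event 1 (give scarf: Bob -> Nina). State: phone:Bob, mirror:Bob, scarf:Nina, lamp:Nina
Event 2 (give scarf: Nina -> Laura). State: phone:Bob, mirror:Bob, scarf:Laura, lamp:Nina
Event 3 (give mirror: Bob -> Laura). State: phone:Bob, mirror:Laura, scarf:Laura, lamp:Nina
Event 4 (give mirror: Laura -> Bob). State: phone:Bob, mirror:Bob, scarf:Laura, lamp:Nina
Event 5 (give phone: Bob -> Laura). State: phone:Laura, mirror:Bob, scarf:Laura, lamp:Nina
Event 6 (swap mirror<->phone: now mirror:Laura, phone:Bob). State: phone:Bob, mirror:Laura, scarf:Laura, lamp:Nina
Event 7 (give scarf: Laura -> Nina). State: phone:Bob, mirror:Laura, scarf:Nina, lamp:Nina
Event 8 (swap lamp<->mirror: now lamp:Laura, mirror:Nina). State: phone:Bob, mirror:Nina, scarf:Nina, lamp:Laura
Event 9 (swap lamp<->mirror: now lamp:Nina, mirror:Laura). State: phone:Bob, mirror:Laura, scarf:Nina, lamp:Nina
Event 10 (give scarf: Nina -> Laura). State: phone:Bob, mirror:Laura, scarf:Laura, lamp:Nina
Event 11 (give scarf: Laura -> Bob). State: phone:Bob, mirror:Laura, scarf:Bob, lamp:Nina

Final state: phone:Bob, mirror:Laura, scarf:Bob, lamp:Nina
The scarf is held by Bob.

Answer: Bob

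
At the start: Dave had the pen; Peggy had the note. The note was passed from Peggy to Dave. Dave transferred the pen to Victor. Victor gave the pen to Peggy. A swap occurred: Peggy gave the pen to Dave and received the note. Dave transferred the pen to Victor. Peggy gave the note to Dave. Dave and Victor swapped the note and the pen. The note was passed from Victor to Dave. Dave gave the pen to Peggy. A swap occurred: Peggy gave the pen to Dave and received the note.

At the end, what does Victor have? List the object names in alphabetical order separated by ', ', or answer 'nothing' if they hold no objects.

Tracking all object holders:
Start: pen:Dave, note:Peggy
Event 1 (give note: Peggy -> Dave). State: pen:Dave, note:Dave
Event 2 (give pen: Dave -> Victor). State: pen:Victor, note:Dave
Event 3 (give pen: Victor -> Peggy). State: pen:Peggy, note:Dave
Event 4 (swap pen<->note: now pen:Dave, note:Peggy). State: pen:Dave, note:Peggy
Event 5 (give pen: Dave -> Victor). State: pen:Victor, note:Peggy
Event 6 (give note: Peggy -> Dave). State: pen:Victor, note:Dave
Event 7 (swap note<->pen: now note:Victor, pen:Dave). State: pen:Dave, note:Victor
Event 8 (give note: Victor -> Dave). State: pen:Dave, note:Dave
Event 9 (give pen: Dave -> Peggy). State: pen:Peggy, note:Dave
Event 10 (swap pen<->note: now pen:Dave, note:Peggy). State: pen:Dave, note:Peggy

Final state: pen:Dave, note:Peggy
Victor holds: (nothing).

Answer: nothing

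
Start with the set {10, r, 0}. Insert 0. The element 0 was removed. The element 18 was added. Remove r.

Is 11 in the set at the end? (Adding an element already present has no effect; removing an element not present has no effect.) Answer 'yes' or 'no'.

Tracking the set through each operation:
Start: {0, 10, r}
Event 1 (add 0): already present, no change. Set: {0, 10, r}
Event 2 (remove 0): removed. Set: {10, r}
Event 3 (add 18): added. Set: {10, 18, r}
Event 4 (remove r): removed. Set: {10, 18}

Final set: {10, 18} (size 2)
11 is NOT in the final set.

Answer: no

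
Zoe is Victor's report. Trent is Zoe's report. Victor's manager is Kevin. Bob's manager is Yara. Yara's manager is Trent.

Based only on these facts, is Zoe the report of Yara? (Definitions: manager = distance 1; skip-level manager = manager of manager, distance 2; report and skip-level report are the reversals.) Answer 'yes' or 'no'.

Reconstructing the manager chain from the given facts:
  Kevin -> Victor -> Zoe -> Trent -> Yara -> Bob
(each arrow means 'manager of the next')
Positions in the chain (0 = top):
  position of Kevin: 0
  position of Victor: 1
  position of Zoe: 2
  position of Trent: 3
  position of Yara: 4
  position of Bob: 5

Zoe is at position 2, Yara is at position 4; signed distance (j - i) = 2.
'report' requires j - i = -1. Actual distance is 2, so the relation does NOT hold.

Answer: no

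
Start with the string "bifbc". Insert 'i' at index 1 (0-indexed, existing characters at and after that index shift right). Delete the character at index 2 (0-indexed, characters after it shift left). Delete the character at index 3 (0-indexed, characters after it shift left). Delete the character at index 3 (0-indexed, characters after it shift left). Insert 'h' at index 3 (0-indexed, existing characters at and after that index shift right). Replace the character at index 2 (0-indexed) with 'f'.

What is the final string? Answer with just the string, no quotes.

Applying each edit step by step:
Start: "bifbc"
Op 1 (insert 'i' at idx 1): "bifbc" -> "biifbc"
Op 2 (delete idx 2 = 'i'): "biifbc" -> "bifbc"
Op 3 (delete idx 3 = 'b'): "bifbc" -> "bifc"
Op 4 (delete idx 3 = 'c'): "bifc" -> "bif"
Op 5 (insert 'h' at idx 3): "bif" -> "bifh"
Op 6 (replace idx 2: 'f' -> 'f'): "bifh" -> "bifh"

Answer: bifh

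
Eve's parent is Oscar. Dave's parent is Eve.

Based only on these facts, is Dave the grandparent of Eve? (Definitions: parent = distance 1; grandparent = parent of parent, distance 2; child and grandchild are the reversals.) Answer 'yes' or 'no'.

Reconstructing the parent chain from the given facts:
  Oscar -> Eve -> Dave
(each arrow means 'parent of the next')
Positions in the chain (0 = top):
  position of Oscar: 0
  position of Eve: 1
  position of Dave: 2

Dave is at position 2, Eve is at position 1; signed distance (j - i) = -1.
'grandparent' requires j - i = 2. Actual distance is -1, so the relation does NOT hold.

Answer: no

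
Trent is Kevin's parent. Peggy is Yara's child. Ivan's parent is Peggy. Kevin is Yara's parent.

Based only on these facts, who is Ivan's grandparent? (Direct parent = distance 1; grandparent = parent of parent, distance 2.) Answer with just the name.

Answer: Yara

Derivation:
Reconstructing the parent chain from the given facts:
  Trent -> Kevin -> Yara -> Peggy -> Ivan
(each arrow means 'parent of the next')
Positions in the chain (0 = top):
  position of Trent: 0
  position of Kevin: 1
  position of Yara: 2
  position of Peggy: 3
  position of Ivan: 4

Ivan is at position 4; the grandparent is 2 steps up the chain, i.e. position 2: Yara.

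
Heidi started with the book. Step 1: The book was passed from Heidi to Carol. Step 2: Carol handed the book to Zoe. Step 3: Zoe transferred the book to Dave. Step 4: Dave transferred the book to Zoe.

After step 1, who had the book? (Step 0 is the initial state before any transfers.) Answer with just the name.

Answer: Carol

Derivation:
Tracking the book holder through step 1:
After step 0 (start): Heidi
After step 1: Carol

At step 1, the holder is Carol.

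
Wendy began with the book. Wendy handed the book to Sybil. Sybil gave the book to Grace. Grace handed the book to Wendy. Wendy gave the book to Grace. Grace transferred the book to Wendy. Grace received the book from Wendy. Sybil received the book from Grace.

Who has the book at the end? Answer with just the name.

Answer: Sybil

Derivation:
Tracking the book through each event:
Start: Wendy has the book.
After event 1: Sybil has the book.
After event 2: Grace has the book.
After event 3: Wendy has the book.
After event 4: Grace has the book.
After event 5: Wendy has the book.
After event 6: Grace has the book.
After event 7: Sybil has the book.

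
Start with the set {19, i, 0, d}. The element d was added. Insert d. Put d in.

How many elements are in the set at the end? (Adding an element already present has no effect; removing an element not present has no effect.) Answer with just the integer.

Tracking the set through each operation:
Start: {0, 19, d, i}
Event 1 (add d): already present, no change. Set: {0, 19, d, i}
Event 2 (add d): already present, no change. Set: {0, 19, d, i}
Event 3 (add d): already present, no change. Set: {0, 19, d, i}

Final set: {0, 19, d, i} (size 4)

Answer: 4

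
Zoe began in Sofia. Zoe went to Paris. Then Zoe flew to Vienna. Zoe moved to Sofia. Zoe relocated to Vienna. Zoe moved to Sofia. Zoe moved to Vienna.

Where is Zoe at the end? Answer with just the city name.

Answer: Vienna

Derivation:
Tracking Zoe's location:
Start: Zoe is in Sofia.
After move 1: Sofia -> Paris. Zoe is in Paris.
After move 2: Paris -> Vienna. Zoe is in Vienna.
After move 3: Vienna -> Sofia. Zoe is in Sofia.
After move 4: Sofia -> Vienna. Zoe is in Vienna.
After move 5: Vienna -> Sofia. Zoe is in Sofia.
After move 6: Sofia -> Vienna. Zoe is in Vienna.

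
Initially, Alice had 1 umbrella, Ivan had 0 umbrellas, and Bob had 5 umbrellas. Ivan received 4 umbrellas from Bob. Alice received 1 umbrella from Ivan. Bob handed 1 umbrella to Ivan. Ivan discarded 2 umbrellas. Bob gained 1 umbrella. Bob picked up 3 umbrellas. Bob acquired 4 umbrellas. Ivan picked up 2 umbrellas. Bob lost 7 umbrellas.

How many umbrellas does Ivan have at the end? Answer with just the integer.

Answer: 4

Derivation:
Tracking counts step by step:
Start: Alice=1, Ivan=0, Bob=5
Event 1 (Bob -> Ivan, 4): Bob: 5 -> 1, Ivan: 0 -> 4. State: Alice=1, Ivan=4, Bob=1
Event 2 (Ivan -> Alice, 1): Ivan: 4 -> 3, Alice: 1 -> 2. State: Alice=2, Ivan=3, Bob=1
Event 3 (Bob -> Ivan, 1): Bob: 1 -> 0, Ivan: 3 -> 4. State: Alice=2, Ivan=4, Bob=0
Event 4 (Ivan -2): Ivan: 4 -> 2. State: Alice=2, Ivan=2, Bob=0
Event 5 (Bob +1): Bob: 0 -> 1. State: Alice=2, Ivan=2, Bob=1
Event 6 (Bob +3): Bob: 1 -> 4. State: Alice=2, Ivan=2, Bob=4
Event 7 (Bob +4): Bob: 4 -> 8. State: Alice=2, Ivan=2, Bob=8
Event 8 (Ivan +2): Ivan: 2 -> 4. State: Alice=2, Ivan=4, Bob=8
Event 9 (Bob -7): Bob: 8 -> 1. State: Alice=2, Ivan=4, Bob=1

Ivan's final count: 4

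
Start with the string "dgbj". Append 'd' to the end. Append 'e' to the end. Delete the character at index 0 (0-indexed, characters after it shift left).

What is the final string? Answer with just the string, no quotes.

Applying each edit step by step:
Start: "dgbj"
Op 1 (append 'd'): "dgbj" -> "dgbjd"
Op 2 (append 'e'): "dgbjd" -> "dgbjde"
Op 3 (delete idx 0 = 'd'): "dgbjde" -> "gbjde"

Answer: gbjde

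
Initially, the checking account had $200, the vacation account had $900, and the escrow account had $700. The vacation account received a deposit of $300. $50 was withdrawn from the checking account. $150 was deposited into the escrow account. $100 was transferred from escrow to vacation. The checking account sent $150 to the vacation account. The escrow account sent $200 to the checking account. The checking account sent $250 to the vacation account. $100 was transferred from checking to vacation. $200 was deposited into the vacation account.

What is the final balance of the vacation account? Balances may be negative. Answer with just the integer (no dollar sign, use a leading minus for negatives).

Answer: 2000

Derivation:
Tracking account balances step by step:
Start: checking=200, vacation=900, escrow=700
Event 1 (deposit 300 to vacation): vacation: 900 + 300 = 1200. Balances: checking=200, vacation=1200, escrow=700
Event 2 (withdraw 50 from checking): checking: 200 - 50 = 150. Balances: checking=150, vacation=1200, escrow=700
Event 3 (deposit 150 to escrow): escrow: 700 + 150 = 850. Balances: checking=150, vacation=1200, escrow=850
Event 4 (transfer 100 escrow -> vacation): escrow: 850 - 100 = 750, vacation: 1200 + 100 = 1300. Balances: checking=150, vacation=1300, escrow=750
Event 5 (transfer 150 checking -> vacation): checking: 150 - 150 = 0, vacation: 1300 + 150 = 1450. Balances: checking=0, vacation=1450, escrow=750
Event 6 (transfer 200 escrow -> checking): escrow: 750 - 200 = 550, checking: 0 + 200 = 200. Balances: checking=200, vacation=1450, escrow=550
Event 7 (transfer 250 checking -> vacation): checking: 200 - 250 = -50, vacation: 1450 + 250 = 1700. Balances: checking=-50, vacation=1700, escrow=550
Event 8 (transfer 100 checking -> vacation): checking: -50 - 100 = -150, vacation: 1700 + 100 = 1800. Balances: checking=-150, vacation=1800, escrow=550
Event 9 (deposit 200 to vacation): vacation: 1800 + 200 = 2000. Balances: checking=-150, vacation=2000, escrow=550

Final balance of vacation: 2000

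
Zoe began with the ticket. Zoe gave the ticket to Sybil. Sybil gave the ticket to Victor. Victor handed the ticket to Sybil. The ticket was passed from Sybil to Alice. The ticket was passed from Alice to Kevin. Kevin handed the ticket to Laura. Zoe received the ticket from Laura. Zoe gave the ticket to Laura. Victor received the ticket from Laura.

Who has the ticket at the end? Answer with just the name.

Answer: Victor

Derivation:
Tracking the ticket through each event:
Start: Zoe has the ticket.
After event 1: Sybil has the ticket.
After event 2: Victor has the ticket.
After event 3: Sybil has the ticket.
After event 4: Alice has the ticket.
After event 5: Kevin has the ticket.
After event 6: Laura has the ticket.
After event 7: Zoe has the ticket.
After event 8: Laura has the ticket.
After event 9: Victor has the ticket.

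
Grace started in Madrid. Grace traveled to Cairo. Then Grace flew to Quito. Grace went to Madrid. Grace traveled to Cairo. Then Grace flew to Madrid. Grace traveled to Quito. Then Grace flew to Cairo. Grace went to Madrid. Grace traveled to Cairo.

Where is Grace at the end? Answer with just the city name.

Tracking Grace's location:
Start: Grace is in Madrid.
After move 1: Madrid -> Cairo. Grace is in Cairo.
After move 2: Cairo -> Quito. Grace is in Quito.
After move 3: Quito -> Madrid. Grace is in Madrid.
After move 4: Madrid -> Cairo. Grace is in Cairo.
After move 5: Cairo -> Madrid. Grace is in Madrid.
After move 6: Madrid -> Quito. Grace is in Quito.
After move 7: Quito -> Cairo. Grace is in Cairo.
After move 8: Cairo -> Madrid. Grace is in Madrid.
After move 9: Madrid -> Cairo. Grace is in Cairo.

Answer: Cairo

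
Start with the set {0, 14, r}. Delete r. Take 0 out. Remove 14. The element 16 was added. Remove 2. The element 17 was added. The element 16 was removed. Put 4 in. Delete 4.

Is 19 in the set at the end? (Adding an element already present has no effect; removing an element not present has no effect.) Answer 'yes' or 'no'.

Tracking the set through each operation:
Start: {0, 14, r}
Event 1 (remove r): removed. Set: {0, 14}
Event 2 (remove 0): removed. Set: {14}
Event 3 (remove 14): removed. Set: {}
Event 4 (add 16): added. Set: {16}
Event 5 (remove 2): not present, no change. Set: {16}
Event 6 (add 17): added. Set: {16, 17}
Event 7 (remove 16): removed. Set: {17}
Event 8 (add 4): added. Set: {17, 4}
Event 9 (remove 4): removed. Set: {17}

Final set: {17} (size 1)
19 is NOT in the final set.

Answer: no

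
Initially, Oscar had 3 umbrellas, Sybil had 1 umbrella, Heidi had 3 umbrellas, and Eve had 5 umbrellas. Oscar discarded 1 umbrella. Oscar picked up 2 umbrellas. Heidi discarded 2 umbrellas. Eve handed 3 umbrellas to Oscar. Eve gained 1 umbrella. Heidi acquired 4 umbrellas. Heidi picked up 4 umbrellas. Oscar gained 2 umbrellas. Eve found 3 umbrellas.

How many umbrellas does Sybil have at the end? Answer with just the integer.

Answer: 1

Derivation:
Tracking counts step by step:
Start: Oscar=3, Sybil=1, Heidi=3, Eve=5
Event 1 (Oscar -1): Oscar: 3 -> 2. State: Oscar=2, Sybil=1, Heidi=3, Eve=5
Event 2 (Oscar +2): Oscar: 2 -> 4. State: Oscar=4, Sybil=1, Heidi=3, Eve=5
Event 3 (Heidi -2): Heidi: 3 -> 1. State: Oscar=4, Sybil=1, Heidi=1, Eve=5
Event 4 (Eve -> Oscar, 3): Eve: 5 -> 2, Oscar: 4 -> 7. State: Oscar=7, Sybil=1, Heidi=1, Eve=2
Event 5 (Eve +1): Eve: 2 -> 3. State: Oscar=7, Sybil=1, Heidi=1, Eve=3
Event 6 (Heidi +4): Heidi: 1 -> 5. State: Oscar=7, Sybil=1, Heidi=5, Eve=3
Event 7 (Heidi +4): Heidi: 5 -> 9. State: Oscar=7, Sybil=1, Heidi=9, Eve=3
Event 8 (Oscar +2): Oscar: 7 -> 9. State: Oscar=9, Sybil=1, Heidi=9, Eve=3
Event 9 (Eve +3): Eve: 3 -> 6. State: Oscar=9, Sybil=1, Heidi=9, Eve=6

Sybil's final count: 1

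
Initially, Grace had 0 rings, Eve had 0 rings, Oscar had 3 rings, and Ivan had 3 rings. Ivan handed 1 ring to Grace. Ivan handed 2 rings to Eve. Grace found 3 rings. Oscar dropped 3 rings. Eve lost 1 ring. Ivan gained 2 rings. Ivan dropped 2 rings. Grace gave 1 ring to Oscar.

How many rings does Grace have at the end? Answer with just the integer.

Tracking counts step by step:
Start: Grace=0, Eve=0, Oscar=3, Ivan=3
Event 1 (Ivan -> Grace, 1): Ivan: 3 -> 2, Grace: 0 -> 1. State: Grace=1, Eve=0, Oscar=3, Ivan=2
Event 2 (Ivan -> Eve, 2): Ivan: 2 -> 0, Eve: 0 -> 2. State: Grace=1, Eve=2, Oscar=3, Ivan=0
Event 3 (Grace +3): Grace: 1 -> 4. State: Grace=4, Eve=2, Oscar=3, Ivan=0
Event 4 (Oscar -3): Oscar: 3 -> 0. State: Grace=4, Eve=2, Oscar=0, Ivan=0
Event 5 (Eve -1): Eve: 2 -> 1. State: Grace=4, Eve=1, Oscar=0, Ivan=0
Event 6 (Ivan +2): Ivan: 0 -> 2. State: Grace=4, Eve=1, Oscar=0, Ivan=2
Event 7 (Ivan -2): Ivan: 2 -> 0. State: Grace=4, Eve=1, Oscar=0, Ivan=0
Event 8 (Grace -> Oscar, 1): Grace: 4 -> 3, Oscar: 0 -> 1. State: Grace=3, Eve=1, Oscar=1, Ivan=0

Grace's final count: 3

Answer: 3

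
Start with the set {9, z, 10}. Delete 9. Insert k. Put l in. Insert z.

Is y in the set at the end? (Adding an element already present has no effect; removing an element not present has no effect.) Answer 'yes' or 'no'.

Answer: no

Derivation:
Tracking the set through each operation:
Start: {10, 9, z}
Event 1 (remove 9): removed. Set: {10, z}
Event 2 (add k): added. Set: {10, k, z}
Event 3 (add l): added. Set: {10, k, l, z}
Event 4 (add z): already present, no change. Set: {10, k, l, z}

Final set: {10, k, l, z} (size 4)
y is NOT in the final set.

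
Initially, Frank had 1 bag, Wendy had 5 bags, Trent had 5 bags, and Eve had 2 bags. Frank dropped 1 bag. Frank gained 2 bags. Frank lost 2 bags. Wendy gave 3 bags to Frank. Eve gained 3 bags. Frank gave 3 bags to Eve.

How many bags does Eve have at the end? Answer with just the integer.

Answer: 8

Derivation:
Tracking counts step by step:
Start: Frank=1, Wendy=5, Trent=5, Eve=2
Event 1 (Frank -1): Frank: 1 -> 0. State: Frank=0, Wendy=5, Trent=5, Eve=2
Event 2 (Frank +2): Frank: 0 -> 2. State: Frank=2, Wendy=5, Trent=5, Eve=2
Event 3 (Frank -2): Frank: 2 -> 0. State: Frank=0, Wendy=5, Trent=5, Eve=2
Event 4 (Wendy -> Frank, 3): Wendy: 5 -> 2, Frank: 0 -> 3. State: Frank=3, Wendy=2, Trent=5, Eve=2
Event 5 (Eve +3): Eve: 2 -> 5. State: Frank=3, Wendy=2, Trent=5, Eve=5
Event 6 (Frank -> Eve, 3): Frank: 3 -> 0, Eve: 5 -> 8. State: Frank=0, Wendy=2, Trent=5, Eve=8

Eve's final count: 8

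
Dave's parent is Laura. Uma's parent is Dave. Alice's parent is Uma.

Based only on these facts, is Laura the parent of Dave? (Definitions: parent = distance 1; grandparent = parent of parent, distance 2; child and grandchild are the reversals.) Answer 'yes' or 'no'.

Answer: yes

Derivation:
Reconstructing the parent chain from the given facts:
  Laura -> Dave -> Uma -> Alice
(each arrow means 'parent of the next')
Positions in the chain (0 = top):
  position of Laura: 0
  position of Dave: 1
  position of Uma: 2
  position of Alice: 3

Laura is at position 0, Dave is at position 1; signed distance (j - i) = 1.
'parent' requires j - i = 1. Actual distance is 1, so the relation HOLDS.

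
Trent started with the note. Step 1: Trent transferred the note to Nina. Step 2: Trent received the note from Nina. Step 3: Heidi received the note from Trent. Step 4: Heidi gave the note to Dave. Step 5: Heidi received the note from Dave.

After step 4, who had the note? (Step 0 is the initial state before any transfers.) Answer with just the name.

Answer: Dave

Derivation:
Tracking the note holder through step 4:
After step 0 (start): Trent
After step 1: Nina
After step 2: Trent
After step 3: Heidi
After step 4: Dave

At step 4, the holder is Dave.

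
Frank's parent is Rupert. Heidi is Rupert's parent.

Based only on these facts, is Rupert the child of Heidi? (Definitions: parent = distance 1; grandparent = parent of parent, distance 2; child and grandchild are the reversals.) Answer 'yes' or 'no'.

Answer: yes

Derivation:
Reconstructing the parent chain from the given facts:
  Heidi -> Rupert -> Frank
(each arrow means 'parent of the next')
Positions in the chain (0 = top):
  position of Heidi: 0
  position of Rupert: 1
  position of Frank: 2

Rupert is at position 1, Heidi is at position 0; signed distance (j - i) = -1.
'child' requires j - i = -1. Actual distance is -1, so the relation HOLDS.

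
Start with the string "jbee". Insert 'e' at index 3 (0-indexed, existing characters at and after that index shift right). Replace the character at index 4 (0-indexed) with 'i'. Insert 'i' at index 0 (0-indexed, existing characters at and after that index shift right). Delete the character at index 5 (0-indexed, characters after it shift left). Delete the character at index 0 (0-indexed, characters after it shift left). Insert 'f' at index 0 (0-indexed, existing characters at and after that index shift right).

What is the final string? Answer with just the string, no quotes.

Answer: fjbee

Derivation:
Applying each edit step by step:
Start: "jbee"
Op 1 (insert 'e' at idx 3): "jbee" -> "jbeee"
Op 2 (replace idx 4: 'e' -> 'i'): "jbeee" -> "jbeei"
Op 3 (insert 'i' at idx 0): "jbeei" -> "ijbeei"
Op 4 (delete idx 5 = 'i'): "ijbeei" -> "ijbee"
Op 5 (delete idx 0 = 'i'): "ijbee" -> "jbee"
Op 6 (insert 'f' at idx 0): "jbee" -> "fjbee"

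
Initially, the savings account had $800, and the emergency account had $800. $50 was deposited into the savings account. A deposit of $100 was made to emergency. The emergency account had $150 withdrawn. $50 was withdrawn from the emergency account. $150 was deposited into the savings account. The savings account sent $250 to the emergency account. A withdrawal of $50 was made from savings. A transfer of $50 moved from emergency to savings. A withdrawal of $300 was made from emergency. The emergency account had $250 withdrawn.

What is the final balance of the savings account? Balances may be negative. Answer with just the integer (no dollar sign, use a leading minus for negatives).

Answer: 750

Derivation:
Tracking account balances step by step:
Start: savings=800, emergency=800
Event 1 (deposit 50 to savings): savings: 800 + 50 = 850. Balances: savings=850, emergency=800
Event 2 (deposit 100 to emergency): emergency: 800 + 100 = 900. Balances: savings=850, emergency=900
Event 3 (withdraw 150 from emergency): emergency: 900 - 150 = 750. Balances: savings=850, emergency=750
Event 4 (withdraw 50 from emergency): emergency: 750 - 50 = 700. Balances: savings=850, emergency=700
Event 5 (deposit 150 to savings): savings: 850 + 150 = 1000. Balances: savings=1000, emergency=700
Event 6 (transfer 250 savings -> emergency): savings: 1000 - 250 = 750, emergency: 700 + 250 = 950. Balances: savings=750, emergency=950
Event 7 (withdraw 50 from savings): savings: 750 - 50 = 700. Balances: savings=700, emergency=950
Event 8 (transfer 50 emergency -> savings): emergency: 950 - 50 = 900, savings: 700 + 50 = 750. Balances: savings=750, emergency=900
Event 9 (withdraw 300 from emergency): emergency: 900 - 300 = 600. Balances: savings=750, emergency=600
Event 10 (withdraw 250 from emergency): emergency: 600 - 250 = 350. Balances: savings=750, emergency=350

Final balance of savings: 750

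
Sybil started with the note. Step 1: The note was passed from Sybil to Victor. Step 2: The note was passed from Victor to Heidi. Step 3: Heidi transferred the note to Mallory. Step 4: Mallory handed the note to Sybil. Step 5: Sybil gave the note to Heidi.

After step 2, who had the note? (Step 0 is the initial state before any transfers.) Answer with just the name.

Answer: Heidi

Derivation:
Tracking the note holder through step 2:
After step 0 (start): Sybil
After step 1: Victor
After step 2: Heidi

At step 2, the holder is Heidi.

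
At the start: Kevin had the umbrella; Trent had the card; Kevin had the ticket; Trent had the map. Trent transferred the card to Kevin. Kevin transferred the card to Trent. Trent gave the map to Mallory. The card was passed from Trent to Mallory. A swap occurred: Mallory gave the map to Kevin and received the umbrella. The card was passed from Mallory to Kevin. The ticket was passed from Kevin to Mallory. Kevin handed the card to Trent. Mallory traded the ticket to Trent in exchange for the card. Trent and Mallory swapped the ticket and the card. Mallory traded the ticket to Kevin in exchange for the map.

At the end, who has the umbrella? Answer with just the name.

Answer: Mallory

Derivation:
Tracking all object holders:
Start: umbrella:Kevin, card:Trent, ticket:Kevin, map:Trent
Event 1 (give card: Trent -> Kevin). State: umbrella:Kevin, card:Kevin, ticket:Kevin, map:Trent
Event 2 (give card: Kevin -> Trent). State: umbrella:Kevin, card:Trent, ticket:Kevin, map:Trent
Event 3 (give map: Trent -> Mallory). State: umbrella:Kevin, card:Trent, ticket:Kevin, map:Mallory
Event 4 (give card: Trent -> Mallory). State: umbrella:Kevin, card:Mallory, ticket:Kevin, map:Mallory
Event 5 (swap map<->umbrella: now map:Kevin, umbrella:Mallory). State: umbrella:Mallory, card:Mallory, ticket:Kevin, map:Kevin
Event 6 (give card: Mallory -> Kevin). State: umbrella:Mallory, card:Kevin, ticket:Kevin, map:Kevin
Event 7 (give ticket: Kevin -> Mallory). State: umbrella:Mallory, card:Kevin, ticket:Mallory, map:Kevin
Event 8 (give card: Kevin -> Trent). State: umbrella:Mallory, card:Trent, ticket:Mallory, map:Kevin
Event 9 (swap ticket<->card: now ticket:Trent, card:Mallory). State: umbrella:Mallory, card:Mallory, ticket:Trent, map:Kevin
Event 10 (swap ticket<->card: now ticket:Mallory, card:Trent). State: umbrella:Mallory, card:Trent, ticket:Mallory, map:Kevin
Event 11 (swap ticket<->map: now ticket:Kevin, map:Mallory). State: umbrella:Mallory, card:Trent, ticket:Kevin, map:Mallory

Final state: umbrella:Mallory, card:Trent, ticket:Kevin, map:Mallory
The umbrella is held by Mallory.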